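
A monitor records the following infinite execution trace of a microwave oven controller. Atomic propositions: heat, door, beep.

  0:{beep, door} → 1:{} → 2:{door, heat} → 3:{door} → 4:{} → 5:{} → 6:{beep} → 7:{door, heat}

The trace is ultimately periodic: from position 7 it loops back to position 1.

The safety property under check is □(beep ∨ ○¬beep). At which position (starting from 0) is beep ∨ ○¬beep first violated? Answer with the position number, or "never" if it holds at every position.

Check beep ∨ ○¬beep at each position in order: 0 ✓, 1 ✓, 2 ✓, 3 ✓, 4 ✓.
At position 5 the labels are {} and the next position 6 has {beep}, so beep ∨ ○¬beep is false there. This is the first violation.

5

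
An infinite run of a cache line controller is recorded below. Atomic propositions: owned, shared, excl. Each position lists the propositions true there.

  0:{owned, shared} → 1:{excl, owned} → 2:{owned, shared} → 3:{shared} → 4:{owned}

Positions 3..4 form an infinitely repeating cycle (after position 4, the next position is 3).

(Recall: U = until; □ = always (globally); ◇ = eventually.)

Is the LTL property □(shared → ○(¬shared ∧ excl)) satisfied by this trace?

shared → ○(¬shared ∧ excl) must hold at every position from 0 onward. It fails at position 2, so □(shared → ○(¬shared ∧ excl)) is false.
Positions where shared holds: 0, 2, 3.
Check ○(¬shared ∧ excl) at each: 0→ok, 2→fails, 3→fails.

Violated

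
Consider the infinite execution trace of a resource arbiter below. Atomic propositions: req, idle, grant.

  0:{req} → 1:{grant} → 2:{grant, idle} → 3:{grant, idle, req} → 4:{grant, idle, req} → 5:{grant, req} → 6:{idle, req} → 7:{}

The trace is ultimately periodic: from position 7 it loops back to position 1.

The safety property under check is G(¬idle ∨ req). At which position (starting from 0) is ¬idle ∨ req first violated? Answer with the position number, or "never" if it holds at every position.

2

Check ¬idle ∨ req at each position in order: 0 ✓, 1 ✓.
At position 2 the labels are {grant, idle}, so ¬idle ∨ req is false there. This is the first violation.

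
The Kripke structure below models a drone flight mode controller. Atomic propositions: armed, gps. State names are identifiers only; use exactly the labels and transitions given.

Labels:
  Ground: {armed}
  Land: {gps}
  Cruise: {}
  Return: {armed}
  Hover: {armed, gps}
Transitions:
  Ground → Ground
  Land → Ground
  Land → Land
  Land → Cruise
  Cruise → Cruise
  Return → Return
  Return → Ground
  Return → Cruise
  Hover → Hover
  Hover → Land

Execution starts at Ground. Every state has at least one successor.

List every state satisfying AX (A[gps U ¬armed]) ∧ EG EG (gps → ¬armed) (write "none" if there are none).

States satisfying A[gps U ¬armed]: {Land, Cruise}.
States satisfying AX (A[gps U ¬armed]): {Cruise}.
States satisfying EG (gps → ¬armed): {Ground, Land, Cruise, Return}.
States satisfying EG EG (gps → ¬armed): {Ground, Land, Cruise, Return}.
States satisfying AX (A[gps U ¬armed]) ∧ EG EG (gps → ¬armed): {Cruise}.

{Cruise}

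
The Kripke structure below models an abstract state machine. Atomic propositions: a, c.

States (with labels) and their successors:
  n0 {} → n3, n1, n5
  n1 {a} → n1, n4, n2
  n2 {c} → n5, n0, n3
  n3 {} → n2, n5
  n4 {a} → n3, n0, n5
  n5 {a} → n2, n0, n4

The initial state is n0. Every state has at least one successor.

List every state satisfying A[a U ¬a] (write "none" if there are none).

States satisfying a: {n1, n4, n5}.
States satisfying ¬a: {n0, n2, n3}.
States satisfying A[a U ¬a]: {n0, n2, n3}.

{n0, n2, n3}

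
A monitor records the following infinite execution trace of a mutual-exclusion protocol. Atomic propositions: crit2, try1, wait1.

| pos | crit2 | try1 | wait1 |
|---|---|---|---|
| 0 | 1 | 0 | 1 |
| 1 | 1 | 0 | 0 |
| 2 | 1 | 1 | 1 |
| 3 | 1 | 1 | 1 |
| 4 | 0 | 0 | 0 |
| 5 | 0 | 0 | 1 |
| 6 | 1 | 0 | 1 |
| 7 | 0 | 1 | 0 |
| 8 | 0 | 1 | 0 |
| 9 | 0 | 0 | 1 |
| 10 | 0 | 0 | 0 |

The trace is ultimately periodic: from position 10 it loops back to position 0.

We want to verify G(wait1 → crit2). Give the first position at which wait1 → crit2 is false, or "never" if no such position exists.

5

Check wait1 → crit2 at each position in order: 0 ✓, 1 ✓, 2 ✓, 3 ✓, 4 ✓.
At position 5 the labels are {wait1}, so wait1 → crit2 is false there. This is the first violation.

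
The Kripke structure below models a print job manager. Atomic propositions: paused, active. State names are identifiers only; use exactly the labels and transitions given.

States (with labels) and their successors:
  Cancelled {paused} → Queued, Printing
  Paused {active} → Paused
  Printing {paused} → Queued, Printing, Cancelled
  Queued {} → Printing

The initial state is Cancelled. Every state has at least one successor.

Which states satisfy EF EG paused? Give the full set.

{Cancelled, Printing, Queued}

States satisfying EG paused: {Cancelled, Printing}.
States satisfying EF EG paused: {Cancelled, Printing, Queued}.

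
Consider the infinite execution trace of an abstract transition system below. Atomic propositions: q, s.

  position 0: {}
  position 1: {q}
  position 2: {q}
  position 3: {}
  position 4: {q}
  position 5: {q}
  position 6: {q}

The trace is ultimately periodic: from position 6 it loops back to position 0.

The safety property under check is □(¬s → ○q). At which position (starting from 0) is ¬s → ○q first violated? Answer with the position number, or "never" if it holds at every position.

Check ¬s → ○q at each position in order: 0 ✓, 1 ✓.
At position 2 the labels are {q} and the next position 3 has {}, so ¬s → ○q is false there. This is the first violation.

2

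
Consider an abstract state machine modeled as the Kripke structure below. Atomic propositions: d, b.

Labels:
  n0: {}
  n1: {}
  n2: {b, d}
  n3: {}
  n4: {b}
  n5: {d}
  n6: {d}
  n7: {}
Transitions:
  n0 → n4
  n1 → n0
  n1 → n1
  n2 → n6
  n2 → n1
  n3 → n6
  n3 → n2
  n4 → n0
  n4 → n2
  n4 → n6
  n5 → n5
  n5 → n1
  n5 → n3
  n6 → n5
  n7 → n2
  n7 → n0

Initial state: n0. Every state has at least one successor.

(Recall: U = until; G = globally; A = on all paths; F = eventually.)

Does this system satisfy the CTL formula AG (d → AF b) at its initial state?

States satisfying d → AF b: {n0, n1, n2, n3, n4, n7}.
States satisfying AG (d → AF b): ∅.
n5 is reachable from n0 and violates d → AF b, so AG fails at n0.
n0 ∉ Sat(AG (d → AF b)).

Does not hold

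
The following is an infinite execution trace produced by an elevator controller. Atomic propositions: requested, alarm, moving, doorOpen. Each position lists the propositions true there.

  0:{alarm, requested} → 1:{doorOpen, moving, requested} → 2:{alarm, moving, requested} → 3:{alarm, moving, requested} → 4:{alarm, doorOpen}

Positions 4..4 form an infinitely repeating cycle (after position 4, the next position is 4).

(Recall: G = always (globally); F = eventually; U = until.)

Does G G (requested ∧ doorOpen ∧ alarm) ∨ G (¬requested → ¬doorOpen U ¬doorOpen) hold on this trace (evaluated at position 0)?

Violated

G (requested ∧ doorOpen ∧ alarm) must hold at every position from 0 onward. It fails at position 0, so G G (requested ∧ doorOpen ∧ alarm) is false.
¬requested → ¬doorOpen U ¬doorOpen must hold at every position from 0 onward. It fails at position 4, so G (¬requested → ¬doorOpen U ¬doorOpen) is false.
Positions where ¬requested holds: 4.
Check ¬doorOpen U ¬doorOpen at each: 4→fails.
At position 0: G G (requested ∧ doorOpen ∧ alarm) is false; G (¬requested → ¬doorOpen U ¬doorOpen) is false; so G G (requested ∧ doorOpen ∧ alarm) ∨ G (¬requested → ¬doorOpen U ¬doorOpen) is false.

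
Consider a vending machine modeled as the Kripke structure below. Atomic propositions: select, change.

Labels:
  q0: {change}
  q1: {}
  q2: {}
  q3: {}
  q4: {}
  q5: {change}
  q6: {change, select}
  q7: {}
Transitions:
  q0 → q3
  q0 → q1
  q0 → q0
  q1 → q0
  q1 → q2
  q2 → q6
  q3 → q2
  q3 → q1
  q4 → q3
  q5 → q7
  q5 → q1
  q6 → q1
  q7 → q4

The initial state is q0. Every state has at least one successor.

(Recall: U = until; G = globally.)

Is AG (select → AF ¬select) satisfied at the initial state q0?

Yes

States satisfying select → AF ¬select: {q0, q1, q2, q3, q4, q5, q6, q7}.
States satisfying AG (select → AF ¬select): {q0, q1, q2, q3, q4, q5, q6, q7}.
Every state reachable from q0 satisfies select → AF ¬select.
q0 ∈ Sat(AG (select → AF ¬select)).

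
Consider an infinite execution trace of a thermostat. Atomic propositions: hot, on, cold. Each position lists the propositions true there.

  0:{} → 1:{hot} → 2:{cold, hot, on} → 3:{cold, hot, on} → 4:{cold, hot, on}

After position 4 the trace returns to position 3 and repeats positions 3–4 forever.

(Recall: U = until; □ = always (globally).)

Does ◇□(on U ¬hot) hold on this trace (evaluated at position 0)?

□(on U ¬hot) is false at every position 0..4, so it never becomes true and ◇□(on U ¬hot) fails.

Does not hold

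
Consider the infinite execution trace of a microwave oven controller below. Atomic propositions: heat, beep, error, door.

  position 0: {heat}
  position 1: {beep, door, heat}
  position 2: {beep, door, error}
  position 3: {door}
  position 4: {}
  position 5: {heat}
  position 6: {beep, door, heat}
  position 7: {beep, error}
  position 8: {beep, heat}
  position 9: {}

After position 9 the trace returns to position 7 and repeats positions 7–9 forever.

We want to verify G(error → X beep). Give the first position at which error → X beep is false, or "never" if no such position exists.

Check error → X beep at each position in order: 0 ✓, 1 ✓.
At position 2 the labels are {beep, door, error} and the next position 3 has {door}, so error → X beep is false there. This is the first violation.

2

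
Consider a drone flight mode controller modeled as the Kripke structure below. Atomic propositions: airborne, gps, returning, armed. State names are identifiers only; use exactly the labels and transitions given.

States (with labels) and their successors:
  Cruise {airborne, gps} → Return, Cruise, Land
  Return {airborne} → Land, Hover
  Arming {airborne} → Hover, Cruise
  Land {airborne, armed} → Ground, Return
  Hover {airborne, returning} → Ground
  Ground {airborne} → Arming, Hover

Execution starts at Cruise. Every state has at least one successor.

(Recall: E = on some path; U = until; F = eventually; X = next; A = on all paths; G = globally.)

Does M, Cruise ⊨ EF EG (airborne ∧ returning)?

No

States satisfying EG (airborne ∧ returning): ∅.
States satisfying EF EG (airborne ∧ returning): ∅.
No suitable path/successor from Cruise witnesses the formula.
Cruise ∉ Sat(EF EG (airborne ∧ returning)).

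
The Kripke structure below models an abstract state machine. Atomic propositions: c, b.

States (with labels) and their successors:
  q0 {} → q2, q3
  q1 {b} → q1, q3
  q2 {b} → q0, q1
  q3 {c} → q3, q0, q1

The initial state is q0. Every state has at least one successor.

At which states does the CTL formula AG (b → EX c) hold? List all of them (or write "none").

States satisfying b → EX c: {q0, q1, q3}.
States satisfying AG (b → EX c): ∅.

none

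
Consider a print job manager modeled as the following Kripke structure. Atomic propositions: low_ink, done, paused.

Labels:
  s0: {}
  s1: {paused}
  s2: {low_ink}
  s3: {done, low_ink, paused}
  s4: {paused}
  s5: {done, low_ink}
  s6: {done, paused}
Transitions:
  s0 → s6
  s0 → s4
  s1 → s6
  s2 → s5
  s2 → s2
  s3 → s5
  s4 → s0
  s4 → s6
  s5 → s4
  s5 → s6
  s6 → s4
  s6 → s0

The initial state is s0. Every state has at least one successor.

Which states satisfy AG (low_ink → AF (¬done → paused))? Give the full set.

States satisfying low_ink → AF (¬done → paused): {s0, s1, s3, s4, s5, s6}.
States satisfying AG (low_ink → AF (¬done → paused)): {s0, s1, s3, s4, s5, s6}.

{s0, s1, s3, s4, s5, s6}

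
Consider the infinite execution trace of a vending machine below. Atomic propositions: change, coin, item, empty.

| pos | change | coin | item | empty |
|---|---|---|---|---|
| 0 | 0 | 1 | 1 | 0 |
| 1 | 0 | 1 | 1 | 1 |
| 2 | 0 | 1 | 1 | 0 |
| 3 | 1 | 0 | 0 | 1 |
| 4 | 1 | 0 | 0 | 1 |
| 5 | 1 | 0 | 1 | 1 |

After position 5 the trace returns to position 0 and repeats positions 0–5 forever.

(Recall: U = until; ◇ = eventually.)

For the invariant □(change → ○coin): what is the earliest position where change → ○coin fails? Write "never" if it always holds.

Check change → ○coin at each position in order: 0 ✓, 1 ✓, 2 ✓.
At position 3 the labels are {change, empty} and the next position 4 has {change, empty}, so change → ○coin is false there. This is the first violation.

3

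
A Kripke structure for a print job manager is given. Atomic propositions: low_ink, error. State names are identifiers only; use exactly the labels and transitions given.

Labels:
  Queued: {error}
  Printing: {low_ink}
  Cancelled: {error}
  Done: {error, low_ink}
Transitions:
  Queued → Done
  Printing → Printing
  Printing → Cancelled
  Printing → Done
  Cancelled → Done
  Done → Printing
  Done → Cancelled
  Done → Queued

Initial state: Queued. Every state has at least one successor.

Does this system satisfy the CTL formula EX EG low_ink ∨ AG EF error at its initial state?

Yes

States satisfying EG low_ink: {Printing, Done}.
States satisfying EX EG low_ink: {Queued, Printing, Cancelled, Done}.
States satisfying EF error: {Queued, Printing, Cancelled, Done}.
States satisfying AG EF error: {Queued, Printing, Cancelled, Done}.
States satisfying EX EG low_ink ∨ AG EF error: {Queued, Printing, Cancelled, Done}.
Queued ∈ Sat(EX EG low_ink ∨ AG EF error).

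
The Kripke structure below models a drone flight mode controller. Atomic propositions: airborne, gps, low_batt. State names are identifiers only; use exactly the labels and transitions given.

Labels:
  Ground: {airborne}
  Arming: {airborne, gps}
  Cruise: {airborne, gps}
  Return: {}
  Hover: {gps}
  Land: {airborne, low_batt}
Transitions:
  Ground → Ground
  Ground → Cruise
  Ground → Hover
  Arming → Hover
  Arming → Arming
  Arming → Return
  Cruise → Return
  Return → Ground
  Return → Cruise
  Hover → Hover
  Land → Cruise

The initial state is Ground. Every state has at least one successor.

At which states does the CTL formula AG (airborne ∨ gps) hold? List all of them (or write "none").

States satisfying airborne ∨ gps: {Ground, Arming, Cruise, Hover, Land}.
States satisfying AG (airborne ∨ gps): {Hover}.

{Hover}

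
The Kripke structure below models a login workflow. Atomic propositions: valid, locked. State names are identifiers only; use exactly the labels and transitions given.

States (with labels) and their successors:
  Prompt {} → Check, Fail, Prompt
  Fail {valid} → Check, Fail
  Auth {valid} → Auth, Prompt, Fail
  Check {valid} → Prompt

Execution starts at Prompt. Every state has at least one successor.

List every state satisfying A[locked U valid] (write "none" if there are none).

{Fail, Auth, Check}

States satisfying locked: ∅.
States satisfying valid: {Fail, Auth, Check}.
States satisfying A[locked U valid]: {Fail, Auth, Check}.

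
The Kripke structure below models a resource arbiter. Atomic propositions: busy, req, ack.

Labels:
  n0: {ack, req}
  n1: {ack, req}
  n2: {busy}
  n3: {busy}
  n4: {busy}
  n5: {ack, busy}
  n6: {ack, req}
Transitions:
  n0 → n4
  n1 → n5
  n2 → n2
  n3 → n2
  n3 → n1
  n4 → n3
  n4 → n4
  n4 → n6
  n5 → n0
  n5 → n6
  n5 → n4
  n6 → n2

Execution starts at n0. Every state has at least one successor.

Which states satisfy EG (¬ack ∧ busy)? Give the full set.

States satisfying ¬ack ∧ busy: {n2, n3, n4}.
States satisfying EG (¬ack ∧ busy): {n2, n3, n4}.

{n2, n3, n4}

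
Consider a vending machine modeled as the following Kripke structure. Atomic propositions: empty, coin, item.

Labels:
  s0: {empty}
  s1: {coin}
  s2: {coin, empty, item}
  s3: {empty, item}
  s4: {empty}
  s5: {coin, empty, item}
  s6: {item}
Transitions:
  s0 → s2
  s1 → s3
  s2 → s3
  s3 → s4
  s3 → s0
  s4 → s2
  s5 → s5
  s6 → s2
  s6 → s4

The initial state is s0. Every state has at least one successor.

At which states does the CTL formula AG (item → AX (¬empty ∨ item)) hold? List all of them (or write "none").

{s5}

States satisfying item → AX (¬empty ∨ item): {s0, s1, s2, s4, s5}.
States satisfying AG (item → AX (¬empty ∨ item)): {s5}.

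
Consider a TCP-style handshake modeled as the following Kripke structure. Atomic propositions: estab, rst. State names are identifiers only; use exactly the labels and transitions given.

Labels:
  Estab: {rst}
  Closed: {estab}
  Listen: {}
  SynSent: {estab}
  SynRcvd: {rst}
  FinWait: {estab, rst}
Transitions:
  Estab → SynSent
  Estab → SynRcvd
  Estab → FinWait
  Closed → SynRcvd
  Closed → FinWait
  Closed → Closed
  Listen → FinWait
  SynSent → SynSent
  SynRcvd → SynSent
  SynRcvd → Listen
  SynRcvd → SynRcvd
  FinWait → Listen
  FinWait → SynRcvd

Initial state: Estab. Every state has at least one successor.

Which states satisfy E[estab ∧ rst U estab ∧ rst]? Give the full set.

{FinWait}

States satisfying estab ∧ rst: {FinWait}.
States satisfying E[estab ∧ rst U estab ∧ rst]: {FinWait}.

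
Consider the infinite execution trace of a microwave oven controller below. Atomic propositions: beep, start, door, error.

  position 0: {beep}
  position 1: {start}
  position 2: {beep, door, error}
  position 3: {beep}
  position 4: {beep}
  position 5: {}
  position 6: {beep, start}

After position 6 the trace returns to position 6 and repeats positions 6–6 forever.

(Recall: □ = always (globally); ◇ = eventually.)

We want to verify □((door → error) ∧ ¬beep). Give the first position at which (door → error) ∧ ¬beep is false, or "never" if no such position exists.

0

At position 0 the labels are {beep}, so (door → error) ∧ ¬beep is false there. This is the first violation.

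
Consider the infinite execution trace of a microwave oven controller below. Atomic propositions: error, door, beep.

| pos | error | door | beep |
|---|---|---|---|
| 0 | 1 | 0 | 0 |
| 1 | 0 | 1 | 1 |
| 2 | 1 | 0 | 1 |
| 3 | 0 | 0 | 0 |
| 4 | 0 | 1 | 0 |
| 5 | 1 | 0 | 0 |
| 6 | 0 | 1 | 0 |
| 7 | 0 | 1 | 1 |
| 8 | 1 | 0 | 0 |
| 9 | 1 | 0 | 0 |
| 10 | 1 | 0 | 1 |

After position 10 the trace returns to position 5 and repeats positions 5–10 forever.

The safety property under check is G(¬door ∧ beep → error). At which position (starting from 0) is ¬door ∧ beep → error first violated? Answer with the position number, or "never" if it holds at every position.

¬door ∧ beep → error holds at every position 0..10, and those are all the positions the trace ever visits, so the invariant G(¬door ∧ beep → error) is never violated.

never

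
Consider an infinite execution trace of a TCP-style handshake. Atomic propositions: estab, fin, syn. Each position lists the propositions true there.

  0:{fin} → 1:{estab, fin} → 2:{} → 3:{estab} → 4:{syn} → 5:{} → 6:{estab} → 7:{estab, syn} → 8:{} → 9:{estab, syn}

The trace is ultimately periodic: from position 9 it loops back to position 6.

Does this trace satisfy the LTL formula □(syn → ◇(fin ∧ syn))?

syn → ◇(fin ∧ syn) must hold at every position from 0 onward. It fails at position 4, so □(syn → ◇(fin ∧ syn)) is false.
Positions where syn holds: 4, 7, 9.
Check ◇(fin ∧ syn) at each: 4→fails, 7→fails, 9→fails.

Does not hold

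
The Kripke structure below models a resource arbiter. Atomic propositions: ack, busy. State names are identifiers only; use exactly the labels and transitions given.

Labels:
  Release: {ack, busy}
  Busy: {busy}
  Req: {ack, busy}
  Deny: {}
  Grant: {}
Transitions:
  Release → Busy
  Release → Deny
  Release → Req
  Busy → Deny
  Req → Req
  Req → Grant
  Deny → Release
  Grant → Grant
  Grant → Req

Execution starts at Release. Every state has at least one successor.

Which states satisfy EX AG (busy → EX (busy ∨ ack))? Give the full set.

States satisfying AG (busy → EX (busy ∨ ack)): {Req, Grant}.
States satisfying EX AG (busy → EX (busy ∨ ack)): {Release, Req, Grant}.

{Release, Req, Grant}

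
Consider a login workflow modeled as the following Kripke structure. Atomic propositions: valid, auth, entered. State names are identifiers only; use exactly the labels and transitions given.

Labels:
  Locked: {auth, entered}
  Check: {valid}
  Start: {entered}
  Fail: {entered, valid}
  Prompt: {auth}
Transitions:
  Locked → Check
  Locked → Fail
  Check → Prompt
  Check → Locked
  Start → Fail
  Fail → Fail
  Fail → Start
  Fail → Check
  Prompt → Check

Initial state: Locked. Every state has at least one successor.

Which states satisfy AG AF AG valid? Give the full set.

States satisfying AF AG valid: ∅.
States satisfying AG AF AG valid: ∅.

none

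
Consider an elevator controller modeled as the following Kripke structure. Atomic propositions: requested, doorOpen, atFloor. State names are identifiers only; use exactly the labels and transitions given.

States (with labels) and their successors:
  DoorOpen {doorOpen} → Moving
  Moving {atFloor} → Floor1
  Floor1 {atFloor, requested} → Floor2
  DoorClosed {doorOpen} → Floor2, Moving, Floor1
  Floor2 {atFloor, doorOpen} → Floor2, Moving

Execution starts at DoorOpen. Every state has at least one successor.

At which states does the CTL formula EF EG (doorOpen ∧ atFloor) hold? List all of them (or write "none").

{DoorOpen, Moving, Floor1, DoorClosed, Floor2}

States satisfying EG (doorOpen ∧ atFloor): {Floor2}.
States satisfying EF EG (doorOpen ∧ atFloor): {DoorOpen, Moving, Floor1, DoorClosed, Floor2}.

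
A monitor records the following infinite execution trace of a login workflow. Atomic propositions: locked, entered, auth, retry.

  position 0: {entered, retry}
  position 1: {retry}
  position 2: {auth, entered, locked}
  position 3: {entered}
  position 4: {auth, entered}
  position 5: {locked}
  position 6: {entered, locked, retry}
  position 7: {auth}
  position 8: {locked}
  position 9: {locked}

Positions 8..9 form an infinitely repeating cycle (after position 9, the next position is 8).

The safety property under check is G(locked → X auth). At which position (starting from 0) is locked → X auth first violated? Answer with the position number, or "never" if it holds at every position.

Check locked → X auth at each position in order: 0 ✓, 1 ✓.
At position 2 the labels are {auth, entered, locked} and the next position 3 has {entered}, so locked → X auth is false there. This is the first violation.

2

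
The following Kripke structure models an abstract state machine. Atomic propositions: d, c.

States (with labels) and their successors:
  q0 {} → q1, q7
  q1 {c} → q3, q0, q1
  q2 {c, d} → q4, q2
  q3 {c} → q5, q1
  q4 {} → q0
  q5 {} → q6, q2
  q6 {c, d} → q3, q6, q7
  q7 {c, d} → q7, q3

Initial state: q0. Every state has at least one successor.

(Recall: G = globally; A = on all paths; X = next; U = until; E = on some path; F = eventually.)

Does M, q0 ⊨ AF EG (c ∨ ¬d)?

Yes

States satisfying EG (c ∨ ¬d): {q0, q1, q2, q3, q4, q5, q6, q7}.
States satisfying AF EG (c ∨ ¬d): {q0, q1, q2, q3, q4, q5, q6, q7}.
q0 ∈ Sat(AF EG (c ∨ ¬d)).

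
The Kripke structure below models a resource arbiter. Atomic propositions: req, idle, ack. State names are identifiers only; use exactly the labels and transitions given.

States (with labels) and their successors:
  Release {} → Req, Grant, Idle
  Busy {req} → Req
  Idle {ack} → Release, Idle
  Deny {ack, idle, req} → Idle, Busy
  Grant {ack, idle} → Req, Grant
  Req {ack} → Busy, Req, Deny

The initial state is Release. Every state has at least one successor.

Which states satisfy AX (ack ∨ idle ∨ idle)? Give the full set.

States satisfying ack ∨ idle ∨ idle: {Idle, Deny, Grant, Req}.
States satisfying AX (ack ∨ idle ∨ idle): {Release, Busy, Grant}.

{Release, Busy, Grant}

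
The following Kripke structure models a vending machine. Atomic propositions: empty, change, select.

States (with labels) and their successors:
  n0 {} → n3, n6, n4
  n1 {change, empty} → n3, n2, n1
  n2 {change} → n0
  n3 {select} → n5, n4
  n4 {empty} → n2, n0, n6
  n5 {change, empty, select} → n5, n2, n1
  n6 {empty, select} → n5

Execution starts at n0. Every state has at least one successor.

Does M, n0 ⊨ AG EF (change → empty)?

Yes

States satisfying EF (change → empty): {n0, n1, n2, n3, n4, n5, n6}.
States satisfying AG EF (change → empty): {n0, n1, n2, n3, n4, n5, n6}.
Every state reachable from n0 satisfies EF (change → empty).
n0 ∈ Sat(AG EF (change → empty)).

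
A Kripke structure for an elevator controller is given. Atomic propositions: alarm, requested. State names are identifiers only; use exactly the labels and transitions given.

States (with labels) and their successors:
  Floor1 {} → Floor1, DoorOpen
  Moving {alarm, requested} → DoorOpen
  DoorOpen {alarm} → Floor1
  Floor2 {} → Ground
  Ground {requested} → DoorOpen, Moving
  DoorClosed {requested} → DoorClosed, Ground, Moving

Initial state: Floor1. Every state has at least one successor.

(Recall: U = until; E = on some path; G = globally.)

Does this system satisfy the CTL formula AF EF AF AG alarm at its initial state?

Does not hold

States satisfying EF AF AG alarm: ∅.
States satisfying AF EF AF AG alarm: ∅.
There is a path from Floor1 along which EF AF AG alarm never holds.
Floor1 ∉ Sat(AF EF AF AG alarm).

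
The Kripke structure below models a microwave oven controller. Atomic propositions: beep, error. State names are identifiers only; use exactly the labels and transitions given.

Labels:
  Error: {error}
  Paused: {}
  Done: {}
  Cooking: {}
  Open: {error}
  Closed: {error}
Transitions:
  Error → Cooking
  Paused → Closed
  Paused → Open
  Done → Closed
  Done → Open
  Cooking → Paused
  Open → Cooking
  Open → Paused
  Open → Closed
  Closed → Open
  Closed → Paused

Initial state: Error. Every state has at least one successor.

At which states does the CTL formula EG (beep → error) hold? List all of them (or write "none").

{Error, Paused, Done, Cooking, Open, Closed}

States satisfying beep → error: {Error, Paused, Done, Cooking, Open, Closed}.
States satisfying EG (beep → error): {Error, Paused, Done, Cooking, Open, Closed}.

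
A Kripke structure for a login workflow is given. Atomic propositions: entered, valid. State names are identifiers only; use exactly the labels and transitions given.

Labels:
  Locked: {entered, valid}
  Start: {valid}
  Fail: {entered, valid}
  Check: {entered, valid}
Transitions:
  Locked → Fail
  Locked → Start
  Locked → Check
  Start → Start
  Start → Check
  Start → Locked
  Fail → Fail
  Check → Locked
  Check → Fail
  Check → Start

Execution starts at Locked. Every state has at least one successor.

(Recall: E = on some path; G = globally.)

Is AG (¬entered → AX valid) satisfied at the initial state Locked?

Satisfied

States satisfying ¬entered → AX valid: {Locked, Start, Fail, Check}.
States satisfying AG (¬entered → AX valid): {Locked, Start, Fail, Check}.
Every state reachable from Locked satisfies ¬entered → AX valid.
Locked ∈ Sat(AG (¬entered → AX valid)).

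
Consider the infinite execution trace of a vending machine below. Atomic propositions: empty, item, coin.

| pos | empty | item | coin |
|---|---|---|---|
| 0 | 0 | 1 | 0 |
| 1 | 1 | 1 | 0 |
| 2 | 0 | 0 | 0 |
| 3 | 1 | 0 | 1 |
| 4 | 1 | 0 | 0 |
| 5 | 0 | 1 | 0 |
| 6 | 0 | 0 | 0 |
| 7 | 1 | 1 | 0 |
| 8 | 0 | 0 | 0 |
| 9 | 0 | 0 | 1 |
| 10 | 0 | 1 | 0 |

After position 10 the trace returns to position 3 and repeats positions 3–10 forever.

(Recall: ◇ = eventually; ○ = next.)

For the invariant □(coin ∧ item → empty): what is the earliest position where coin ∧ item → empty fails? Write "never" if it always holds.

coin ∧ item → empty holds at every position 0..10, and those are all the positions the trace ever visits, so the invariant □(coin ∧ item → empty) is never violated.

never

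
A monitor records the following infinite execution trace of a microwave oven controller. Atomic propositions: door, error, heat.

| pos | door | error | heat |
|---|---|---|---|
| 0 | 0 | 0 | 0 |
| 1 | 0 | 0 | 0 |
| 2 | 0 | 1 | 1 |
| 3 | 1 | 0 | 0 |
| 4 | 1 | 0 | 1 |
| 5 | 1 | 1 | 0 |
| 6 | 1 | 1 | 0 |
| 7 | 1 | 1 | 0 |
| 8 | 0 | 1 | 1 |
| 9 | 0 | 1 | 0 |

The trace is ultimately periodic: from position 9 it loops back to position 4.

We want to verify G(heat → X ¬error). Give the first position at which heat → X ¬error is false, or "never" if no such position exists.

4

Check heat → X ¬error at each position in order: 0 ✓, 1 ✓, 2 ✓, 3 ✓.
At position 4 the labels are {door, heat} and the next position 5 has {door, error}, so heat → X ¬error is false there. This is the first violation.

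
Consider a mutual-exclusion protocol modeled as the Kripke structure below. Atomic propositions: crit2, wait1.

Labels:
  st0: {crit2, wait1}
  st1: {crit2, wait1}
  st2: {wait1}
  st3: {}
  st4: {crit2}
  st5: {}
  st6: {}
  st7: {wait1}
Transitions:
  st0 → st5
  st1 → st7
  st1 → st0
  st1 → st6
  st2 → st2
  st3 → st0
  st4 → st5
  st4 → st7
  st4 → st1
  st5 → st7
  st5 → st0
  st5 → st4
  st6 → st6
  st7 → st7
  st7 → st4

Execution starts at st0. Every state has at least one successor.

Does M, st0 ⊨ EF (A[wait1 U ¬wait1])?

States satisfying A[wait1 U ¬wait1]: {st0, st3, st4, st5, st6}.
States satisfying EF (A[wait1 U ¬wait1]): {st0, st1, st3, st4, st5, st6, st7}.
Some path from st0 reaches a state where A[wait1 U ¬wait1] holds.
st0 ∈ Sat(EF (A[wait1 U ¬wait1])).

Satisfied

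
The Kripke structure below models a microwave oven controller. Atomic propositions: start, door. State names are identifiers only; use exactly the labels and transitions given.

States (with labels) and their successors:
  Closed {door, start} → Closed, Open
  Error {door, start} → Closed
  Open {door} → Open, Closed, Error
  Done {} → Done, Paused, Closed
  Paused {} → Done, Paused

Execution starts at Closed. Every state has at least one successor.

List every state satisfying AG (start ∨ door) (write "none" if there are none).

{Closed, Error, Open}

States satisfying start ∨ door: {Closed, Error, Open}.
States satisfying AG (start ∨ door): {Closed, Error, Open}.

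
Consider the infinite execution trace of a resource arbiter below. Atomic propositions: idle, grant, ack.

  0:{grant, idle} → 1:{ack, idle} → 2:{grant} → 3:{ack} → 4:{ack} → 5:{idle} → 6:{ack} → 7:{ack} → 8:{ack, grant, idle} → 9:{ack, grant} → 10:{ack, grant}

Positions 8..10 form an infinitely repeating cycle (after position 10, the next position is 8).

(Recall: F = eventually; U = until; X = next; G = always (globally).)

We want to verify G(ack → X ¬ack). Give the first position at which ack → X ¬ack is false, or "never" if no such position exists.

3

Check ack → X ¬ack at each position in order: 0 ✓, 1 ✓, 2 ✓.
At position 3 the labels are {ack} and the next position 4 has {ack}, so ack → X ¬ack is false there. This is the first violation.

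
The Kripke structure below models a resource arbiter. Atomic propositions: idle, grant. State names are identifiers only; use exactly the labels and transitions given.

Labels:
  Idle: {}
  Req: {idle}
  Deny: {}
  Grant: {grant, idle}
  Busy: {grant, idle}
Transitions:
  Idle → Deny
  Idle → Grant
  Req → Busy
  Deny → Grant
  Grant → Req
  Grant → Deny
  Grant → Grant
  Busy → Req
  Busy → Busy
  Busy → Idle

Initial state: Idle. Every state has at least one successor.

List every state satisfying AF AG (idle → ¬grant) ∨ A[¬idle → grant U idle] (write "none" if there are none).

{Req, Grant, Busy}

States satisfying AG (idle → ¬grant): ∅.
States satisfying AF AG (idle → ¬grant): ∅.
States satisfying ¬idle → grant: {Req, Grant, Busy}.
States satisfying idle: {Req, Grant, Busy}.
States satisfying A[¬idle → grant U idle]: {Req, Grant, Busy}.
States satisfying AF AG (idle → ¬grant) ∨ A[¬idle → grant U idle]: {Req, Grant, Busy}.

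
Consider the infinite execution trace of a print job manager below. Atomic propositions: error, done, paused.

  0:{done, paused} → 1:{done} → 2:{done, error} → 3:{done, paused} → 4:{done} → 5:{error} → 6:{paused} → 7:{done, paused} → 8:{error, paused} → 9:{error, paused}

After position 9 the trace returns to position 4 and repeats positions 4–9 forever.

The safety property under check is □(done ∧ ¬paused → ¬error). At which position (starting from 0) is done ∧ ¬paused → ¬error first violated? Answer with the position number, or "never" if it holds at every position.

2

Check done ∧ ¬paused → ¬error at each position in order: 0 ✓, 1 ✓.
At position 2 the labels are {done, error}, so done ∧ ¬paused → ¬error is false there. This is the first violation.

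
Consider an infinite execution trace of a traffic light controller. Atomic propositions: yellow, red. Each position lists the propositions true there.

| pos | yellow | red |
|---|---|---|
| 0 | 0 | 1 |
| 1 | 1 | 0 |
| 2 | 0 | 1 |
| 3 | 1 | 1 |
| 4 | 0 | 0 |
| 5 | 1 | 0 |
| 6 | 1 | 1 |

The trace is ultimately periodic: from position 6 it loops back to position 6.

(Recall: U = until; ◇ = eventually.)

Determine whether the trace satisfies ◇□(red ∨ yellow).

□(red ∨ yellow) holds at position 5, which is reachable from 0, so ◇□(red ∨ yellow) holds.

Satisfied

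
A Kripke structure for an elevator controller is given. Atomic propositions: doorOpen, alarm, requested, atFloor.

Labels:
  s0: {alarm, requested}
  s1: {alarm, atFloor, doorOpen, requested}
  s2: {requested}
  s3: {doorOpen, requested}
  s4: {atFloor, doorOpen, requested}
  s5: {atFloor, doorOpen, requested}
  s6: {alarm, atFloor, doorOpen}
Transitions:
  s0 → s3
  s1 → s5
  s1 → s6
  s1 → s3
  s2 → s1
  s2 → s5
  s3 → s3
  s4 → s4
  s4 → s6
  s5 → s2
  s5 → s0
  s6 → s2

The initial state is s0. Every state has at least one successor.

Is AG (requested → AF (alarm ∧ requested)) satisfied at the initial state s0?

Violated

States satisfying requested → AF (alarm ∧ requested): {s0, s1, s6}.
States satisfying AG (requested → AF (alarm ∧ requested)): ∅.
s3 is reachable from s0 and violates requested → AF (alarm ∧ requested), so AG fails at s0.
s0 ∉ Sat(AG (requested → AF (alarm ∧ requested))).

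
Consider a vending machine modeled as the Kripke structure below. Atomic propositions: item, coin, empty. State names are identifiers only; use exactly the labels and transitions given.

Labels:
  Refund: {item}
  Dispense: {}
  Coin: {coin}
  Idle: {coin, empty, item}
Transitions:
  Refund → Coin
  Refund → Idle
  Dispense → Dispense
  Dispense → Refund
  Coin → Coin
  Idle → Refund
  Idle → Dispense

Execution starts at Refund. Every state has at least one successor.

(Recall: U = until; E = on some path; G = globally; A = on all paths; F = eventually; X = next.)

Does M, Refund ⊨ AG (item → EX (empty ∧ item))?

States satisfying item → EX (empty ∧ item): {Refund, Dispense, Coin}.
States satisfying AG (item → EX (empty ∧ item)): {Coin}.
Idle is reachable from Refund and violates item → EX (empty ∧ item), so AG fails at Refund.
Refund ∉ Sat(AG (item → EX (empty ∧ item))).

Does not hold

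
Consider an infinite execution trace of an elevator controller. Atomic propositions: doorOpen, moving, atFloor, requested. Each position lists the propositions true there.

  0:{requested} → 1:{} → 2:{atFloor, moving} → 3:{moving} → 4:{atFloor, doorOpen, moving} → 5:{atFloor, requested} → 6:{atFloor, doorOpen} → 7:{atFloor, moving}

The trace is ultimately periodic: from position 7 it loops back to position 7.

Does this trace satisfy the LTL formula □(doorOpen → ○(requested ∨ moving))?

doorOpen → ○(requested ∨ moving) holds at every position 0..7, and those are all positions ever visited, so □(doorOpen → ○(requested ∨ moving)) holds.
Positions where doorOpen holds: 4, 6.
Check ○(requested ∨ moving) at each: 4→ok, 6→ok.

Yes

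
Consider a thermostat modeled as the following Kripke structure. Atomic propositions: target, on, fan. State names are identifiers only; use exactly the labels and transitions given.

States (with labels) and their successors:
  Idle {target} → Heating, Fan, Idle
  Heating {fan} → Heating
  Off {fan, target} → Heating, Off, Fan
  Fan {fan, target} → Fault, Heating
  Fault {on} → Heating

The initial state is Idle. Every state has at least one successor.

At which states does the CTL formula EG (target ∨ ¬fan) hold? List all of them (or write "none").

{Idle, Off}

States satisfying target ∨ ¬fan: {Idle, Off, Fan, Fault}.
States satisfying EG (target ∨ ¬fan): {Idle, Off}.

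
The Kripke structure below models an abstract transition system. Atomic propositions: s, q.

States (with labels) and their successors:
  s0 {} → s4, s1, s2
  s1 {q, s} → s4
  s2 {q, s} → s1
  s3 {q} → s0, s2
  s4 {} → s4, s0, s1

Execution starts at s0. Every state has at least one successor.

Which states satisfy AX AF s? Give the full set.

States satisfying AF s: {s1, s2}.
States satisfying AX AF s: {s2}.

{s2}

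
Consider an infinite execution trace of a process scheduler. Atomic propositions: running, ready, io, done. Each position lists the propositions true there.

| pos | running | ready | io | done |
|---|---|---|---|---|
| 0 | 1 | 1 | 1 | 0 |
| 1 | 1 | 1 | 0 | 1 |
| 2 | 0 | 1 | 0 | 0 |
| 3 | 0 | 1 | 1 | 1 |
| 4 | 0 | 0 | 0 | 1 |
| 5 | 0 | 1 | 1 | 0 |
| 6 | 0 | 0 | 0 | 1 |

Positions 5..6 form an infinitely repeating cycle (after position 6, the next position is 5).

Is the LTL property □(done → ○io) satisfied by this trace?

done → ○io must hold at every position from 0 onward. It fails at position 1, so □(done → ○io) is false.
Positions where done holds: 1, 3, 4, 6.
Check ○io at each: 1→fails, 3→fails, 4→ok, 6→ok.

No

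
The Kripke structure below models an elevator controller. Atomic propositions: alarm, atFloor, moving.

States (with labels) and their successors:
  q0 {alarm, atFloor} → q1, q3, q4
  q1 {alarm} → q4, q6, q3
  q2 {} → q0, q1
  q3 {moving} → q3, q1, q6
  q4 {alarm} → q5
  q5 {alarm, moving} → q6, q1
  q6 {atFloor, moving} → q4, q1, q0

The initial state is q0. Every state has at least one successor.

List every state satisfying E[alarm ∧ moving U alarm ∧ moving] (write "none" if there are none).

{q5}

States satisfying alarm ∧ moving: {q5}.
States satisfying E[alarm ∧ moving U alarm ∧ moving]: {q5}.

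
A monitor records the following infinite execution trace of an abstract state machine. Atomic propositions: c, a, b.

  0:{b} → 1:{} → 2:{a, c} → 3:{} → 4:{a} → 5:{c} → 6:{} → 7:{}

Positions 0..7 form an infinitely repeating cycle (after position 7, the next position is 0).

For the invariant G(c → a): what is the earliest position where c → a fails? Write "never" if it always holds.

Check c → a at each position in order: 0 ✓, 1 ✓, 2 ✓, 3 ✓, 4 ✓.
At position 5 the labels are {c}, so c → a is false there. This is the first violation.

5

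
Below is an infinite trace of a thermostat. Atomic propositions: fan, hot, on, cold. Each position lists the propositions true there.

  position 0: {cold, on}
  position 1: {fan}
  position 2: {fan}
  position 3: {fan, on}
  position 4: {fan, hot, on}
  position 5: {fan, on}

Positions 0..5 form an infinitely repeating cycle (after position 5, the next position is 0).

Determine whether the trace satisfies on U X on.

Violated

Walking from position 0: at position 1, X on has not yet held and on fails, so on U X on is false.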